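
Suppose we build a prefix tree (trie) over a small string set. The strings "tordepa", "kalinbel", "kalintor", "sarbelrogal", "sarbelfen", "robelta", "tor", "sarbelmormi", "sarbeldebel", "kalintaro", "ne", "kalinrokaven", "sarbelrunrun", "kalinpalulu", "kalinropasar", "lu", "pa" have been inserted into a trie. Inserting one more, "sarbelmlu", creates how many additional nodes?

2

"sarbelm" is already a path in the trie; the remaining "lu" must be added.
New nodes needed: |"sarbelmlu"| − 7 = 9 − 7 = 2.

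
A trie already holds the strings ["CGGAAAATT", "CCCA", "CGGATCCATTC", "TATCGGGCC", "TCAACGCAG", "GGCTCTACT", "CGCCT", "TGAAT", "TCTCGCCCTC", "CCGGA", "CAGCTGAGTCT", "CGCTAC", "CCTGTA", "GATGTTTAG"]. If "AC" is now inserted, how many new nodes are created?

2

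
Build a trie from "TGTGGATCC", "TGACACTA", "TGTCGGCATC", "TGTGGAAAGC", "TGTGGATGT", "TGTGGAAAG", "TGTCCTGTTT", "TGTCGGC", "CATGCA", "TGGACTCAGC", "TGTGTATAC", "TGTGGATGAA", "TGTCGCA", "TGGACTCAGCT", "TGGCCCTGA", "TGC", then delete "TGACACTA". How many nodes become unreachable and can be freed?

A node on "TGACACTA"'s path can go only if nothing else ends at it or branches off below it.
The suffix "ACACTA" (6 nodes) is used only by "TGACACTA"; the node for "TG" still has the child "T", so pruning stops there.
Nodes removed: 6

6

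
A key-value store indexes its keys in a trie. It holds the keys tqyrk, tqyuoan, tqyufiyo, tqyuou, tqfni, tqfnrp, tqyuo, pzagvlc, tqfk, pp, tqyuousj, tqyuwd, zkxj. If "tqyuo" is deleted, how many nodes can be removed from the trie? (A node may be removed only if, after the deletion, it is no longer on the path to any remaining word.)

A node on "tqyuo"'s path can go only if nothing else ends at it or branches off below it.
Every node on "tqyuo" is still needed (e.g. by "tqyuoan"), so nothing is freed.
Nodes removed: 0

0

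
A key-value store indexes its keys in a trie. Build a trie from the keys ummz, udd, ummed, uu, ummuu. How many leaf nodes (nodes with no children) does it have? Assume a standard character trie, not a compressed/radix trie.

Leaves are exactly the stored words that no other stored word extends.
Those words: "udd", "ummed", "ummuu", "ummz", "uu"
Leaf count: 5

5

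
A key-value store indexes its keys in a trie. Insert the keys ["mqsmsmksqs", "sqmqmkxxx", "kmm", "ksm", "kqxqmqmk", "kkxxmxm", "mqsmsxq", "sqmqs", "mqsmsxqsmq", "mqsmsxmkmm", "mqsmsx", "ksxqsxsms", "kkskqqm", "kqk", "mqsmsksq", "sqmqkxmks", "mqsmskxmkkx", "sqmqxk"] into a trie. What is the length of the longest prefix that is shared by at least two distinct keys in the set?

7

Look for the deepest trie node that still has at least two words in its subtree.
"mqsmsxq" and "mqsmsxqsmq" agree on "mqsmsxq" (7 characters) before diverging; nothing deeper is shared.
Longest shared-prefix length: 7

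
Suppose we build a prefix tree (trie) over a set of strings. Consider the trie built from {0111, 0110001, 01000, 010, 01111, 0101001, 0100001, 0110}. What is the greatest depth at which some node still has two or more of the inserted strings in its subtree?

5

Look for the deepest trie node that still has at least two words in its subtree.
"01000" and "0100001" agree on "01000" (5 characters) before diverging; nothing deeper is shared.
Longest shared-prefix length: 5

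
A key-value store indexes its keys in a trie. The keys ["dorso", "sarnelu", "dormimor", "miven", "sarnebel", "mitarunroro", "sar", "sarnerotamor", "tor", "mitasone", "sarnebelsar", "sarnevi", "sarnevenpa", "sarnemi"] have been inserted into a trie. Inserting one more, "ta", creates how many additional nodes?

1

Walking "ta" from the root, the first 1 characters ("t") follow existing edges; "a" is the first miss.
Each of the 1 remaining characters creates one node.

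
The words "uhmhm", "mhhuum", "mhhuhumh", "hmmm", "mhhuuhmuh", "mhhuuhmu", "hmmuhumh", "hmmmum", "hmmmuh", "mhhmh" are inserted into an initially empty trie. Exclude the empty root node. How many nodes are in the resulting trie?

33

Count nodes per top-level branch (shared prefixes stored once):
  'h'-branch (hmmm, hmmmuh, hmmmum, hmmuhumh): 12 nodes
  'm'-branch (mhhmh, mhhuhumh, mhhuuhmu, mhhuuhmuh, mhhuum): 16 nodes
  'u'-branch (uhmhm): 5 nodes
Sum: 33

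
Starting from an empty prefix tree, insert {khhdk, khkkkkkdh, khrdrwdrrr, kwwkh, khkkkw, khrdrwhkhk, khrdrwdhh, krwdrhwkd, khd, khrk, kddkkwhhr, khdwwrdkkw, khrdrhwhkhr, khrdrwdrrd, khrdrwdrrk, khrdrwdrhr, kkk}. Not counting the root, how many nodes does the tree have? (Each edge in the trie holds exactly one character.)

68

Count nodes per top-level branch (shared prefixes stored once):
  'k'-branch (kddkkwhhr, khd, khdwwrdkkw, khhdk, khkkkkkdh, khkkkw, khrdrhwhkhr, khrdrwdhh, khrdrwdrhr, khrdrwdrrd, khrdrwdrrk, khrdrwdrrr, khrdrwhkhk, khrk, kkk, krwdrhwkd, kwwkh): 68 nodes
Sum: 68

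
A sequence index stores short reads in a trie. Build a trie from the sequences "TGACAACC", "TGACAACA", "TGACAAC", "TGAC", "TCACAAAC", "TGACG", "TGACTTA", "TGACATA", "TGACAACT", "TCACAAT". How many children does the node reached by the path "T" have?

The children of the "T" node are the distinct next characters among strings starting with "T".
Distinct next characters after "T": C, G.
That node has 2 child edges.

2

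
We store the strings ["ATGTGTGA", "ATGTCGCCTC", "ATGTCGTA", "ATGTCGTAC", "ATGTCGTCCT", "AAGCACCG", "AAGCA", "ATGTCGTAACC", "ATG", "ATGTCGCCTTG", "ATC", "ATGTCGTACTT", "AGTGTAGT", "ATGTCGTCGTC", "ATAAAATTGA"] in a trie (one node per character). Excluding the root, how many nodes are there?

53

Trace insertions, counting only characters that open a new branch:
  "ATGTGTGA" → 8 new (A, T, G, T, G, T, G, A)
  "ATGTCGCCTC" → prefix "ATGT" already present; 6 new (C, G, C, C, T, C)
  "ATGTCGTA" → prefix "ATGTCG" already present; 2 new (T, A)
  "ATGTCGTAC" → prefix "ATGTCGTA" already present; 1 new (C)
  "ATGTCGTCCT" → prefix "ATGTCGT" already present; 3 new (C, C, T)
  "AAGCACCG" → prefix "A" already present; 7 new (A, G, C, A, C, C, G)
  "AAGCA" → prefix "AAGCA" already present; 0 new (none)
  "ATGTCGTAACC" → prefix "ATGTCGTA" already present; 3 new (A, C, C)
  "ATG" → prefix "ATG" already present; 0 new (none)
  "ATGTCGCCTTG" → prefix "ATGTCGCCT" already present; 2 new (T, G)
  "ATC" → prefix "AT" already present; 1 new (C)
  "ATGTCGTACTT" → prefix "ATGTCGTAC" already present; 2 new (T, T)
  "AGTGTAGT" → prefix "A" already present; 7 new (G, T, G, T, A, G, T)
  "ATGTCGTCGTC" → prefix "ATGTCGTC" already present; 3 new (G, T, C)
  "ATAAAATTGA" → prefix "AT" already present; 8 new (A, A, A, A, T, T, G, A)
Total nodes = 8 + 6 + 2 + 1 + 3 + 7 + 0 + 3 + 0 + 2 + 1 + 2 + 7 + 3 + 8 = 53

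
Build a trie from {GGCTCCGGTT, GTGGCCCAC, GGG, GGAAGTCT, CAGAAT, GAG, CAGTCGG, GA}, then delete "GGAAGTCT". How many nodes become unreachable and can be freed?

Walk "GGAAGTCT" from the leaf back toward the root, removing each node that no remaining word uses.
The suffix "AAGTCT" (6 nodes) is used only by "GGAAGTCT"; the node for "GG" still has the child "C", so pruning stops there.
Nodes removed: 6

6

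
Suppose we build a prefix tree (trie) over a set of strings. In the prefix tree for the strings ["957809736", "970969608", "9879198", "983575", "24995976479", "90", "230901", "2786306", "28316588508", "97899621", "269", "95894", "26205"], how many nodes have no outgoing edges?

A leaf is a node with no children — equivalently, the end of a word that is not a proper prefix of any other stored word.
Those words: "230901", "24995976479", "26205", "269", "2786306", "28316588508", "90", "957809736", "95894", "970969608", "97899621", "983575", "9879198"
Leaf count: 13

13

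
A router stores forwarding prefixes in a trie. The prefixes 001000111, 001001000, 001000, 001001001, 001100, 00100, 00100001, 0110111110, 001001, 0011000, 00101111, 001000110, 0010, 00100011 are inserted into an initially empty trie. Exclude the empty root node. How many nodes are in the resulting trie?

Trace insertions, counting only characters that open a new branch:
  "001000111" → 9 new (0, 0, 1, 0, 0, 0, 1, 1, 1)
  "001001000" → prefix "00100" already present; 4 new (1, 0, 0, 0)
  "001000" → prefix "001000" already present; 0 new (none)
  "001001001" → prefix "00100100" already present; 1 new (1)
  "001100" → prefix "001" already present; 3 new (1, 0, 0)
  "00100" → prefix "00100" already present; 0 new (none)
  "00100001" → prefix "001000" already present; 2 new (0, 1)
  "0110111110" → prefix "0" already present; 9 new (1, 1, 0, 1, 1, 1, 1, 1, 0)
  "001001" → prefix "001001" already present; 0 new (none)
  "0011000" → prefix "001100" already present; 1 new (0)
  "00101111" → prefix "0010" already present; 4 new (1, 1, 1, 1)
  "001000110" → prefix "00100011" already present; 1 new (0)
  "0010" → prefix "0010" already present; 0 new (none)
  "00100011" → prefix "00100011" already present; 0 new (none)
Total nodes = 9 + 4 + 0 + 1 + 3 + 0 + 2 + 9 + 0 + 1 + 4 + 1 + 0 + 0 = 34

34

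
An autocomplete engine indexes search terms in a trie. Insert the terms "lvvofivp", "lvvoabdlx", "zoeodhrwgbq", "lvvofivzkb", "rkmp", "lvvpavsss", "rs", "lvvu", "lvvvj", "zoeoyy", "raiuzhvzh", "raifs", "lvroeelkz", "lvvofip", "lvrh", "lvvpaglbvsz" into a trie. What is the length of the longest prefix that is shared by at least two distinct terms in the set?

Equivalently: take the maximum, over all pairs, of their longest common prefix length.
e.g. "lvvofivp" and "lvvofivzkb" share the prefix "lvvofiv" of length 7; no pair shares a longer one.
Longest shared-prefix length: 7

7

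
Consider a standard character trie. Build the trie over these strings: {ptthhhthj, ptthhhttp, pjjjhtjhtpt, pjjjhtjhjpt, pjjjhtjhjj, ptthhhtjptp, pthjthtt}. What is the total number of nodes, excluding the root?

35

For each word, the new-node count is its length minus the longest prefix already in the trie:
  "ptthhhthj" → 9 new (p, t, t, h, h, h, t, h, j)
  "ptthhhttp" → prefix "ptthhht" already present; 2 new (t, p)
  "pjjjhtjhtpt" → prefix "p" already present; 10 new (j, j, j, h, t, j, h, t, p, t)
  "pjjjhtjhjpt" → prefix "pjjjhtjh" already present; 3 new (j, p, t)
  "pjjjhtjhjj" → prefix "pjjjhtjhj" already present; 1 new (j)
  "ptthhhtjptp" → prefix "ptthhht" already present; 4 new (j, p, t, p)
  "pthjthtt" → prefix "pt" already present; 6 new (h, j, t, h, t, t)
Total nodes = 9 + 2 + 10 + 3 + 1 + 4 + 6 = 35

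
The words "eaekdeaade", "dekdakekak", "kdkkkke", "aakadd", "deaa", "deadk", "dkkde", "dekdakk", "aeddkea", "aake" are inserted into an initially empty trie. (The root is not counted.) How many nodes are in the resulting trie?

For each word, the new-node count is its length minus the longest prefix already in the trie:
  "eaekdeaade" → 10 new (e, a, e, k, d, e, a, a, d, e)
  "dekdakekak" → 10 new (d, e, k, d, a, k, e, k, a, k)
  "kdkkkke" → 7 new (k, d, k, k, k, k, e)
  "aakadd" → 6 new (a, a, k, a, d, d)
  "deaa" → prefix "de" already present; 2 new (a, a)
  "deadk" → prefix "dea" already present; 2 new (d, k)
  "dkkde" → prefix "d" already present; 4 new (k, k, d, e)
  "dekdakk" → prefix "dekdak" already present; 1 new (k)
  "aeddkea" → prefix "a" already present; 6 new (e, d, d, k, e, a)
  "aake" → prefix "aak" already present; 1 new (e)
Total nodes = 10 + 10 + 7 + 6 + 2 + 2 + 4 + 1 + 6 + 1 = 49

49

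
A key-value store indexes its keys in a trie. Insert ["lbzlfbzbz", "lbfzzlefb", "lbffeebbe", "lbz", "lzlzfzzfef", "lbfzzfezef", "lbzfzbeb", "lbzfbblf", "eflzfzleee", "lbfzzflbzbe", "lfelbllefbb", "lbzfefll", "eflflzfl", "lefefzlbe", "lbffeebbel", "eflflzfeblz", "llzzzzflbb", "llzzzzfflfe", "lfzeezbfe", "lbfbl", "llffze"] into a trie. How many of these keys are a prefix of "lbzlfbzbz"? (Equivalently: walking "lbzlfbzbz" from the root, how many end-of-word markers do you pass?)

2

Check each prefix of "lbzlfbzbz" against the stored set — each match is an end-marker on the path.
Prefixes of the query that are stored words: "lbz", "lbzlfbzbz"
Count: 2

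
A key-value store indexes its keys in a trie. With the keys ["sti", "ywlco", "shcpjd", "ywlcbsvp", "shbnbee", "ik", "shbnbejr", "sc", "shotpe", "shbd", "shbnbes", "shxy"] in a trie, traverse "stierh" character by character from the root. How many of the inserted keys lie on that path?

1

Walk "stierh" from the root; an end-of-word marker is hit whenever a stored word is a prefix of "stierh".
Prefixes of the query that are stored words: "sti"
Count: 1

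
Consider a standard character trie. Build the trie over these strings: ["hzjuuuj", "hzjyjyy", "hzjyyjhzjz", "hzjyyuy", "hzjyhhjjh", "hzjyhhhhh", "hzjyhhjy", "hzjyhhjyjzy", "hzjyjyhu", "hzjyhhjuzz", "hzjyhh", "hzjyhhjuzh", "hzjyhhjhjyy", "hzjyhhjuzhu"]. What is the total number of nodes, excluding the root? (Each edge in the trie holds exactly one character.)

For each word, the new-node count is its length minus the longest prefix already in the trie:
  "hzjuuuj" → 7 new (h, z, j, u, u, u, j)
  "hzjyjyy" → prefix "hzj" already present; 4 new (y, j, y, y)
  "hzjyyjhzjz" → prefix "hzjy" already present; 6 new (y, j, h, z, j, z)
  "hzjyyuy" → prefix "hzjyy" already present; 2 new (u, y)
  "hzjyhhjjh" → prefix "hzjy" already present; 5 new (h, h, j, j, h)
  "hzjyhhhhh" → prefix "hzjyhh" already present; 3 new (h, h, h)
  "hzjyhhjy" → prefix "hzjyhhj" already present; 1 new (y)
  "hzjyhhjyjzy" → prefix "hzjyhhjy" already present; 3 new (j, z, y)
  "hzjyjyhu" → prefix "hzjyjy" already present; 2 new (h, u)
  "hzjyhhjuzz" → prefix "hzjyhhj" already present; 3 new (u, z, z)
  "hzjyhh" → prefix "hzjyhh" already present; 0 new (none)
  "hzjyhhjuzh" → prefix "hzjyhhjuz" already present; 1 new (h)
  "hzjyhhjhjyy" → prefix "hzjyhhj" already present; 4 new (h, j, y, y)
  "hzjyhhjuzhu" → prefix "hzjyhhjuzh" already present; 1 new (u)
Total nodes = 7 + 4 + 6 + 2 + 5 + 3 + 1 + 3 + 2 + 3 + 0 + 1 + 4 + 1 = 42

42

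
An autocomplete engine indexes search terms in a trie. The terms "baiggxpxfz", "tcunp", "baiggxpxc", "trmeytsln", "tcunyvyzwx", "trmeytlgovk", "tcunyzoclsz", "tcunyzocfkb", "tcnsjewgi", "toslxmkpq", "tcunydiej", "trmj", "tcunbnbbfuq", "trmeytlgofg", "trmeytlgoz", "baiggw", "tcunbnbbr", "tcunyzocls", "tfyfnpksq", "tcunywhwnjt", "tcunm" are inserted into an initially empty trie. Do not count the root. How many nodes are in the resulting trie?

Trace insertions, counting only characters that open a new branch:
  "baiggxpxfz" → 10 new (b, a, i, g, g, x, p, x, f, z)
  "tcunp" → 5 new (t, c, u, n, p)
  "baiggxpxc" → prefix "baiggxpx" already present; 1 new (c)
  "trmeytsln" → prefix "t" already present; 8 new (r, m, e, y, t, s, l, n)
  "tcunyvyzwx" → prefix "tcun" already present; 6 new (y, v, y, z, w, x)
  "trmeytlgovk" → prefix "trmeyt" already present; 5 new (l, g, o, v, k)
  "tcunyzoclsz" → prefix "tcuny" already present; 6 new (z, o, c, l, s, z)
  "tcunyzocfkb" → prefix "tcunyzoc" already present; 3 new (f, k, b)
  "tcnsjewgi" → prefix "tc" already present; 7 new (n, s, j, e, w, g, i)
  "toslxmkpq" → prefix "t" already present; 8 new (o, s, l, x, m, k, p, q)
  "tcunydiej" → prefix "tcuny" already present; 4 new (d, i, e, j)
  "trmj" → prefix "trm" already present; 1 new (j)
  "tcunbnbbfuq" → prefix "tcun" already present; 7 new (b, n, b, b, f, u, q)
  "trmeytlgofg" → prefix "trmeytlgo" already present; 2 new (f, g)
  "trmeytlgoz" → prefix "trmeytlgo" already present; 1 new (z)
  "baiggw" → prefix "baigg" already present; 1 new (w)
  "tcunbnbbr" → prefix "tcunbnbb" already present; 1 new (r)
  "tcunyzocls" → prefix "tcunyzocls" already present; 0 new (none)
  "tfyfnpksq" → prefix "t" already present; 8 new (f, y, f, n, p, k, s, q)
  "tcunywhwnjt" → prefix "tcuny" already present; 6 new (w, h, w, n, j, t)
  "tcunm" → prefix "tcun" already present; 1 new (m)
Total nodes = 10 + 5 + 1 + 8 + 6 + 5 + 6 + 3 + 7 + 8 + 4 + 1 + 7 + 2 + 1 + 1 + 1 + 0 + 8 + 6 + 1 = 91

91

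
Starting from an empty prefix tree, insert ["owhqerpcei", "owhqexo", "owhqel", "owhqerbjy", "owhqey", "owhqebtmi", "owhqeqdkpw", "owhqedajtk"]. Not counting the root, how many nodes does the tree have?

31

For each word, the new-node count is its length minus the longest prefix already in the trie:
  "owhqerpcei" → 10 new (o, w, h, q, e, r, p, c, e, i)
  "owhqexo" → prefix "owhqe" already present; 2 new (x, o)
  "owhqel" → prefix "owhqe" already present; 1 new (l)
  "owhqerbjy" → prefix "owhqer" already present; 3 new (b, j, y)
  "owhqey" → prefix "owhqe" already present; 1 new (y)
  "owhqebtmi" → prefix "owhqe" already present; 4 new (b, t, m, i)
  "owhqeqdkpw" → prefix "owhqe" already present; 5 new (q, d, k, p, w)
  "owhqedajtk" → prefix "owhqe" already present; 5 new (d, a, j, t, k)
Total nodes = 10 + 2 + 1 + 3 + 1 + 4 + 5 + 5 = 31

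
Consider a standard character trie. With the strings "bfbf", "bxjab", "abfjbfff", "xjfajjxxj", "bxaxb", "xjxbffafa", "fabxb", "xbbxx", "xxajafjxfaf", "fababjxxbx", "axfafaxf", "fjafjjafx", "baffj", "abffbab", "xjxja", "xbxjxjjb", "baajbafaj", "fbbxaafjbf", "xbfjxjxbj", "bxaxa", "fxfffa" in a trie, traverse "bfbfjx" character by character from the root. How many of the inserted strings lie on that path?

1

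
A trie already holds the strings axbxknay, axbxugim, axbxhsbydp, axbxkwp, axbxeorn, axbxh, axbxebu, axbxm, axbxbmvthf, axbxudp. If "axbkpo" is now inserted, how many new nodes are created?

The longest prefix of "axbkpo" already in the trie is "axb" (length 3).
New nodes needed: |"axbkpo"| − 3 = 6 − 3 = 3.

3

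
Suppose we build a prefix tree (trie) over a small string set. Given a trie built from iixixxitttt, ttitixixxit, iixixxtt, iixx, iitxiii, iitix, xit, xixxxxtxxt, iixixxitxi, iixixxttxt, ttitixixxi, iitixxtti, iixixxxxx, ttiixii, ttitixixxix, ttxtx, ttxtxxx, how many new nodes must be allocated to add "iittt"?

2

Walking "iittt" from the root, the first 3 characters ("iit") follow existing edges; "t" is the first miss.
So 5 − 3 = 2 new nodes.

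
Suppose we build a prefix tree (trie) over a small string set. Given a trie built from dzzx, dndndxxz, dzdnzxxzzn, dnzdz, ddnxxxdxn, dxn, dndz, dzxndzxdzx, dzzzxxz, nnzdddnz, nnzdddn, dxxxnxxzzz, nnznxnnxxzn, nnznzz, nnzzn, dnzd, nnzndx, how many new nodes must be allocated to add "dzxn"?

0

Every character of "dzxn" already lies on an existing path (it is a prefix of some stored word).
No new nodes are needed: 0.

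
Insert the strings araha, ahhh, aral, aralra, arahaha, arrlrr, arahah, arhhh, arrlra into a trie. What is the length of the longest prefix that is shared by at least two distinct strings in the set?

6

Equivalently: take the maximum, over all pairs, of their longest common prefix length.
e.g. "arahah" and "arahaha" share the prefix "arahah" of length 6; no pair shares a longer one.
Longest shared-prefix length: 6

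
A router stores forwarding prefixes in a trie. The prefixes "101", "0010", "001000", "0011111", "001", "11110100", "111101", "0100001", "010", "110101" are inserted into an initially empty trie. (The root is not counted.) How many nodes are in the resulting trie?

30

Trace insertions, counting only characters that open a new branch:
  "101" → 3 new (1, 0, 1)
  "0010" → 4 new (0, 0, 1, 0)
  "001000" → prefix "0010" already present; 2 new (0, 0)
  "0011111" → prefix "001" already present; 4 new (1, 1, 1, 1)
  "001" → prefix "001" already present; 0 new (none)
  "11110100" → prefix "1" already present; 7 new (1, 1, 1, 0, 1, 0, 0)
  "111101" → prefix "111101" already present; 0 new (none)
  "0100001" → prefix "0" already present; 6 new (1, 0, 0, 0, 0, 1)
  "010" → prefix "010" already present; 0 new (none)
  "110101" → prefix "11" already present; 4 new (0, 1, 0, 1)
Total nodes = 3 + 4 + 2 + 4 + 0 + 7 + 0 + 6 + 0 + 4 = 30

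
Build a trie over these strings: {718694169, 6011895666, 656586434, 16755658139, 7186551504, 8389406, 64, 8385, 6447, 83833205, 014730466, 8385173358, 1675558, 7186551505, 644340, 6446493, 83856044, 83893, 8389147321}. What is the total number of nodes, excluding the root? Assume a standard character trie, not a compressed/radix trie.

Trace insertions, counting only characters that open a new branch:
  "718694169" → 9 new (7, 1, 8, 6, 9, 4, 1, 6, 9)
  "6011895666" → 10 new (6, 0, 1, 1, 8, 9, 5, 6, 6, 6)
  "656586434" → prefix "6" already present; 8 new (5, 6, 5, 8, 6, 4, 3, 4)
  "16755658139" → 11 new (1, 6, 7, 5, 5, 6, 5, 8, 1, 3, 9)
  "7186551504" → prefix "7186" already present; 6 new (5, 5, 1, 5, 0, 4)
  "8389406" → 7 new (8, 3, 8, 9, 4, 0, 6)
  "64" → prefix "6" already present; 1 new (4)
  "8385" → prefix "838" already present; 1 new (5)
  "6447" → prefix "64" already present; 2 new (4, 7)
  "83833205" → prefix "838" already present; 5 new (3, 3, 2, 0, 5)
  "014730466" → 9 new (0, 1, 4, 7, 3, 0, 4, 6, 6)
  "8385173358" → prefix "8385" already present; 6 new (1, 7, 3, 3, 5, 8)
  "1675558" → prefix "16755" already present; 2 new (5, 8)
  "7186551505" → prefix "718655150" already present; 1 new (5)
  "644340" → prefix "644" already present; 3 new (3, 4, 0)
  "6446493" → prefix "644" already present; 4 new (6, 4, 9, 3)
  "83856044" → prefix "8385" already present; 4 new (6, 0, 4, 4)
  "83893" → prefix "8389" already present; 1 new (3)
  "8389147321" → prefix "8389" already present; 6 new (1, 4, 7, 3, 2, 1)
Total nodes = 9 + 10 + 8 + 11 + 6 + 7 + 1 + 1 + 2 + 5 + 9 + 6 + 2 + 1 + 3 + 4 + 4 + 1 + 6 = 96

96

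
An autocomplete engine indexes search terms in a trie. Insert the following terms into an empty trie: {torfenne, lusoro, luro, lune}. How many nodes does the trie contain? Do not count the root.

Trace insertions, counting only characters that open a new branch:
  "torfenne" → 8 new (t, o, r, f, e, n, n, e)
  "lusoro" → 6 new (l, u, s, o, r, o)
  "luro" → prefix "lu" already present; 2 new (r, o)
  "lune" → prefix "lu" already present; 2 new (n, e)
Total nodes = 8 + 6 + 2 + 2 = 18

18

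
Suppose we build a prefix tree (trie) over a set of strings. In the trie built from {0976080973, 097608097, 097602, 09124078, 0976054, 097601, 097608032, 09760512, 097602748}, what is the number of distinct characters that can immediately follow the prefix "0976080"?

2

Follow the path "0976080" to its node, then look at its outgoing edges.
Distinct next characters after "0976080": 3, 9.
That node has 2 child edges.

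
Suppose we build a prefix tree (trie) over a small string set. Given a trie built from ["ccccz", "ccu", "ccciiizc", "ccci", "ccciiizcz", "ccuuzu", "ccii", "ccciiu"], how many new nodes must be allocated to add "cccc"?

Every character of "cccc" already lies on an existing path (it is a prefix of some stored word).
No new nodes are needed: 0.

0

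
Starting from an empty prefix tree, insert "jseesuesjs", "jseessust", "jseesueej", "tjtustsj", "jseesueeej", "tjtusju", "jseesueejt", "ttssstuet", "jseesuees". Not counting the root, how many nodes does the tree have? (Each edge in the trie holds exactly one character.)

38

Count nodes per top-level branch (shared prefixes stored once):
  'j'-branch (jseessust, jseesueeej, jseesueej, jseesueejt, jseesuees, jseesuesjs): 20 nodes
  't'-branch (tjtusju, tjtustsj, ttssstuet): 18 nodes
Sum: 38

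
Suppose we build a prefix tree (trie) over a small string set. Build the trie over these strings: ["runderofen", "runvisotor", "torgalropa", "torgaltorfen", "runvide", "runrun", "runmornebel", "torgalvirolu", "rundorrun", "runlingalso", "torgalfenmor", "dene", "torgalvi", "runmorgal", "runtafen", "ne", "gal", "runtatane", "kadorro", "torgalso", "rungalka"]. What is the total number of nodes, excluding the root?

For each word, the new-node count is its length minus the longest prefix already in the trie:
  "runderofen" → 10 new (r, u, n, d, e, r, o, f, e, n)
  "runvisotor" → prefix "run" already present; 7 new (v, i, s, o, t, o, r)
  "torgalropa" → 10 new (t, o, r, g, a, l, r, o, p, a)
  "torgaltorfen" → prefix "torgal" already present; 6 new (t, o, r, f, e, n)
  "runvide" → prefix "runvi" already present; 2 new (d, e)
  "runrun" → prefix "run" already present; 3 new (r, u, n)
  "runmornebel" → prefix "run" already present; 8 new (m, o, r, n, e, b, e, l)
  "torgalvirolu" → prefix "torgal" already present; 6 new (v, i, r, o, l, u)
  "rundorrun" → prefix "rund" already present; 5 new (o, r, r, u, n)
  "runlingalso" → prefix "run" already present; 8 new (l, i, n, g, a, l, s, o)
  "torgalfenmor" → prefix "torgal" already present; 6 new (f, e, n, m, o, r)
  "dene" → 4 new (d, e, n, e)
  "torgalvi" → prefix "torgalvi" already present; 0 new (none)
  "runmorgal" → prefix "runmor" already present; 3 new (g, a, l)
  "runtafen" → prefix "run" already present; 5 new (t, a, f, e, n)
  "ne" → 2 new (n, e)
  "gal" → 3 new (g, a, l)
  "runtatane" → prefix "runta" already present; 4 new (t, a, n, e)
  "kadorro" → 7 new (k, a, d, o, r, r, o)
  "torgalso" → prefix "torgal" already present; 2 new (s, o)
  "rungalka" → prefix "run" already present; 5 new (g, a, l, k, a)
Total nodes = 10 + 7 + 10 + 6 + 2 + 3 + 8 + 6 + 5 + 8 + 6 + 4 + 0 + 3 + 5 + 2 + 3 + 4 + 7 + 2 + 5 = 106

106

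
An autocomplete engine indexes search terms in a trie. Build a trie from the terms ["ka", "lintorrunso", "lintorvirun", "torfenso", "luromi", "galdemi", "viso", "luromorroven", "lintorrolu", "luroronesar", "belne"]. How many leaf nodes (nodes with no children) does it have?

Leaves are exactly the stored words that no other stored word extends.
Those words: "belne", "galdemi", "ka", "lintorrolu", "lintorrunso", "lintorvirun", "luromi", "luromorroven", "luroronesar", "torfenso", "viso"
Leaf count: 11

11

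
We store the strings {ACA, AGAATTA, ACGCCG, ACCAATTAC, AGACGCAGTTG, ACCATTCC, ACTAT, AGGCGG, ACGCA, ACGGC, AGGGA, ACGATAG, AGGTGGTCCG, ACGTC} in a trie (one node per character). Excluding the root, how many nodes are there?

57

Insert word by word; a character creates a node only if that edge doesn't already exist:
  "ACA" → 3 new (A, C, A)
  "AGAATTA" → prefix "A" already present; 6 new (G, A, A, T, T, A)
  "ACGCCG" → prefix "AC" already present; 4 new (G, C, C, G)
  "ACCAATTAC" → prefix "AC" already present; 7 new (C, A, A, T, T, A, C)
  "AGACGCAGTTG" → prefix "AGA" already present; 8 new (C, G, C, A, G, T, T, G)
  "ACCATTCC" → prefix "ACCA" already present; 4 new (T, T, C, C)
  "ACTAT" → prefix "AC" already present; 3 new (T, A, T)
  "AGGCGG" → prefix "AG" already present; 4 new (G, C, G, G)
  "ACGCA" → prefix "ACGC" already present; 1 new (A)
  "ACGGC" → prefix "ACG" already present; 2 new (G, C)
  "AGGGA" → prefix "AGG" already present; 2 new (G, A)
  "ACGATAG" → prefix "ACG" already present; 4 new (A, T, A, G)
  "AGGTGGTCCG" → prefix "AGG" already present; 7 new (T, G, G, T, C, C, G)
  "ACGTC" → prefix "ACG" already present; 2 new (T, C)
Total nodes = 3 + 6 + 4 + 7 + 8 + 4 + 3 + 4 + 1 + 2 + 2 + 4 + 7 + 2 = 57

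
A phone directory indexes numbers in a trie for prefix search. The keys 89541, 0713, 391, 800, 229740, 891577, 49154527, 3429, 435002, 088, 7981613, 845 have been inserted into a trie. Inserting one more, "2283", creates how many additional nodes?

The longest prefix of "2283" already in the trie is "22" (length 2).
New nodes needed: |"2283"| − 2 = 4 − 2 = 2.

2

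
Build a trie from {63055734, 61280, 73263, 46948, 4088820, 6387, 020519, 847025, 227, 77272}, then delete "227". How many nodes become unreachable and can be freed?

A node on "227"'s path can go only if nothing else ends at it or branches off below it.
No other word shares any prefix with "227", so all 3 of its nodes go.
Nodes removed: 3

3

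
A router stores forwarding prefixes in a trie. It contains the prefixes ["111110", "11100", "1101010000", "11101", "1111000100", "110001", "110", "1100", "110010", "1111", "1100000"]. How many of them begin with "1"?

11

Traverse to the node for "1", then collect every word in that subtree.
Matches: "110", "1100", "1100000", "110001", "110010", "1101010000", "11100", "11101", "1111", "1111000100", "111110"
Count: 11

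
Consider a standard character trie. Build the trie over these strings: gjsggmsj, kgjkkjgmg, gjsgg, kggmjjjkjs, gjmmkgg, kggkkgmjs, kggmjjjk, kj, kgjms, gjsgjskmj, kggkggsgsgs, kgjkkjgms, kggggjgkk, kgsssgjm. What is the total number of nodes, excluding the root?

For each word, the new-node count is its length minus the longest prefix already in the trie:
  "gjsggmsj" → 8 new (g, j, s, g, g, m, s, j)
  "kgjkkjgmg" → 9 new (k, g, j, k, k, j, g, m, g)
  "gjsgg" → prefix "gjsgg" already present; 0 new (none)
  "kggmjjjkjs" → prefix "kg" already present; 8 new (g, m, j, j, j, k, j, s)
  "gjmmkgg" → prefix "gj" already present; 5 new (m, m, k, g, g)
  "kggkkgmjs" → prefix "kgg" already present; 6 new (k, k, g, m, j, s)
  "kggmjjjk" → prefix "kggmjjjk" already present; 0 new (none)
  "kj" → prefix "k" already present; 1 new (j)
  "kgjms" → prefix "kgj" already present; 2 new (m, s)
  "gjsgjskmj" → prefix "gjsg" already present; 5 new (j, s, k, m, j)
  "kggkggsgsgs" → prefix "kggk" already present; 7 new (g, g, s, g, s, g, s)
  "kgjkkjgms" → prefix "kgjkkjgm" already present; 1 new (s)
  "kggggjgkk" → prefix "kgg" already present; 6 new (g, g, j, g, k, k)
  "kgsssgjm" → prefix "kg" already present; 6 new (s, s, s, g, j, m)
Total nodes = 8 + 9 + 0 + 8 + 5 + 6 + 0 + 1 + 2 + 5 + 7 + 1 + 6 + 6 = 64

64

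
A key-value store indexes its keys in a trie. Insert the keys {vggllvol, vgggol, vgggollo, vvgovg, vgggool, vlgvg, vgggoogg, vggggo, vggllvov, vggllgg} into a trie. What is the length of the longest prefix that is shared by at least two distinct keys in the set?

Look for the deepest trie node that still has at least two words in its subtree.
"vggllvol" and "vggllvov" agree on "vggllvo" (7 characters) before diverging; nothing deeper is shared.
Longest shared-prefix length: 7

7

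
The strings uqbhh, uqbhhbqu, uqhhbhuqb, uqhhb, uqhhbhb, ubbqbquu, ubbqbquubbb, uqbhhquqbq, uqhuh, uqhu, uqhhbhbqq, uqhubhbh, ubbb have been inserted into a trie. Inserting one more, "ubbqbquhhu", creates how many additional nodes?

3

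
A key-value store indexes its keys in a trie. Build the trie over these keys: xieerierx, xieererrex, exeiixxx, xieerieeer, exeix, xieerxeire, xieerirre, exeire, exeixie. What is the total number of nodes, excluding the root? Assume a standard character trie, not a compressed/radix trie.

38

Trace insertions, counting only characters that open a new branch:
  "xieerierx" → 9 new (x, i, e, e, r, i, e, r, x)
  "xieererrex" → prefix "xieer" already present; 5 new (e, r, r, e, x)
  "exeiixxx" → 8 new (e, x, e, i, i, x, x, x)
  "xieerieeer" → prefix "xieerie" already present; 3 new (e, e, r)
  "exeix" → prefix "exei" already present; 1 new (x)
  "xieerxeire" → prefix "xieer" already present; 5 new (x, e, i, r, e)
  "xieerirre" → prefix "xieeri" already present; 3 new (r, r, e)
  "exeire" → prefix "exei" already present; 2 new (r, e)
  "exeixie" → prefix "exeix" already present; 2 new (i, e)
Total nodes = 9 + 5 + 8 + 3 + 1 + 5 + 3 + 2 + 2 = 38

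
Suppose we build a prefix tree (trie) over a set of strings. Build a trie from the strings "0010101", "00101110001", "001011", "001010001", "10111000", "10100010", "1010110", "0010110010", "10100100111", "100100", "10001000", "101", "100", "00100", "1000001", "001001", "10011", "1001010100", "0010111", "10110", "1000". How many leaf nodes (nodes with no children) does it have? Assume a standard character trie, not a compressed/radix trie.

15

A leaf is a node with no children — equivalently, the end of a word that is not a proper prefix of any other stored word.
Those words: "001001", "001010001", "0010101", "0010110010", "00101110001", "1000001", "10001000", "100100", "1001010100", "10011", "10100010", "10100100111", "1010110", "10110", "10111000"
Leaf count: 15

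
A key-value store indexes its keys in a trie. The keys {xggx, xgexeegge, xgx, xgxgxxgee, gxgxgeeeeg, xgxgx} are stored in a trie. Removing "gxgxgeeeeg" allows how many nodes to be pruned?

10

After clearing the end-marker at "gxgxgeeeeg", prune upward until reaching a node still needed by another word.
No other word shares any prefix with "gxgxgeeeeg", so all 10 of its nodes go.
Nodes removed: 10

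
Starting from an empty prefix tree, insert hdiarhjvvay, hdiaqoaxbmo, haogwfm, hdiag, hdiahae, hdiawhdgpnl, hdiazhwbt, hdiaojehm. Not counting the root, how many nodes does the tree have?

45

For each word, the new-node count is its length minus the longest prefix already in the trie:
  "hdiarhjvvay" → 11 new (h, d, i, a, r, h, j, v, v, a, y)
  "hdiaqoaxbmo" → prefix "hdia" already present; 7 new (q, o, a, x, b, m, o)
  "haogwfm" → prefix "h" already present; 6 new (a, o, g, w, f, m)
  "hdiag" → prefix "hdia" already present; 1 new (g)
  "hdiahae" → prefix "hdia" already present; 3 new (h, a, e)
  "hdiawhdgpnl" → prefix "hdia" already present; 7 new (w, h, d, g, p, n, l)
  "hdiazhwbt" → prefix "hdia" already present; 5 new (z, h, w, b, t)
  "hdiaojehm" → prefix "hdia" already present; 5 new (o, j, e, h, m)
Total nodes = 11 + 7 + 6 + 1 + 3 + 7 + 5 + 5 = 45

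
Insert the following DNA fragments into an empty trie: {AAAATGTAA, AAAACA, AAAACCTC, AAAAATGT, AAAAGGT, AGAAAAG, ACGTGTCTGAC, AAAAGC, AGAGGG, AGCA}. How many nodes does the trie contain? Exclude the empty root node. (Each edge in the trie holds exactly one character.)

Trace insertions, counting only characters that open a new branch:
  "AAAATGTAA" → 9 new (A, A, A, A, T, G, T, A, A)
  "AAAACA" → prefix "AAAA" already present; 2 new (C, A)
  "AAAACCTC" → prefix "AAAAC" already present; 3 new (C, T, C)
  "AAAAATGT" → prefix "AAAA" already present; 4 new (A, T, G, T)
  "AAAAGGT" → prefix "AAAA" already present; 3 new (G, G, T)
  "AGAAAAG" → prefix "A" already present; 6 new (G, A, A, A, A, G)
  "ACGTGTCTGAC" → prefix "A" already present; 10 new (C, G, T, G, T, C, T, G, A, C)
  "AAAAGC" → prefix "AAAAG" already present; 1 new (C)
  "AGAGGG" → prefix "AGA" already present; 3 new (G, G, G)
  "AGCA" → prefix "AG" already present; 2 new (C, A)
Total nodes = 9 + 2 + 3 + 4 + 3 + 6 + 10 + 1 + 3 + 2 = 43

43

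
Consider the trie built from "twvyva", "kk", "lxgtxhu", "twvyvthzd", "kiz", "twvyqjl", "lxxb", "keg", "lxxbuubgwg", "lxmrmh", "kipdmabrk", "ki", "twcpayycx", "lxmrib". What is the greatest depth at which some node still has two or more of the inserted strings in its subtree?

The deepest shared node is where two words last agree before diverging.
e.g. "twvyva" and "twvyvthzd" share the prefix "twvyv" of length 5; no pair shares a longer one.
Longest shared-prefix length: 5

5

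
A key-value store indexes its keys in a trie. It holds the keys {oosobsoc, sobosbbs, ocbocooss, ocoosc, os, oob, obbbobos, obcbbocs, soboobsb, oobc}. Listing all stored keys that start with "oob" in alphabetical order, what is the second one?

oobc

Words with prefix "oob", in lexicographic order: "oob", "oobc"
The 2nd is oobc.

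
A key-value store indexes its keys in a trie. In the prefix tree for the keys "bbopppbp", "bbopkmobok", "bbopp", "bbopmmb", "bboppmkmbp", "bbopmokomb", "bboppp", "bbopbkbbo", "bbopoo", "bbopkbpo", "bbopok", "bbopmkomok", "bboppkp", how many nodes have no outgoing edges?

Leaves are exactly the stored words that no other stored word extends.
Those words: "bbopbkbbo", "bbopkbpo", "bbopkmobok", "bbopmkomok", "bbopmmb", "bbopmokomb", "bbopok", "bbopoo", "bboppkp", "bboppmkmbp", "bbopppbp"
Leaf count: 11

11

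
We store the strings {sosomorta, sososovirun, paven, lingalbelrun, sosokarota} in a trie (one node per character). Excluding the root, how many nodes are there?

For each word, the new-node count is its length minus the longest prefix already in the trie:
  "sosomorta" → 9 new (s, o, s, o, m, o, r, t, a)
  "sososovirun" → prefix "soso" already present; 7 new (s, o, v, i, r, u, n)
  "paven" → 5 new (p, a, v, e, n)
  "lingalbelrun" → 12 new (l, i, n, g, a, l, b, e, l, r, u, n)
  "sosokarota" → prefix "soso" already present; 6 new (k, a, r, o, t, a)
Total nodes = 9 + 7 + 5 + 12 + 6 = 39

39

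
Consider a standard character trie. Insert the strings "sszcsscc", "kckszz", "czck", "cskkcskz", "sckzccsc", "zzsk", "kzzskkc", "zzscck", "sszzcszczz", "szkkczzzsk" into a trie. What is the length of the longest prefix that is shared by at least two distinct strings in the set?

Equivalently: take the maximum, over all pairs, of their longest common prefix length.
e.g. "sszcsscc" and "sszzcszczz" share the prefix "ssz" of length 3; no pair shares a longer one.
Longest shared-prefix length: 3

3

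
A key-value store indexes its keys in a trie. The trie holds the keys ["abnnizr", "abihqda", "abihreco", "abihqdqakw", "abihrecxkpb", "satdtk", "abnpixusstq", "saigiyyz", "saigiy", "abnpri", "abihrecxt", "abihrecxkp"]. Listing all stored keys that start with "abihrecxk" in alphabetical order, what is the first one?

Words with prefix "abihrecxk", in lexicographic order: "abihrecxkp", "abihrecxkpb"
Position 1: abihrecxkp

abihrecxkp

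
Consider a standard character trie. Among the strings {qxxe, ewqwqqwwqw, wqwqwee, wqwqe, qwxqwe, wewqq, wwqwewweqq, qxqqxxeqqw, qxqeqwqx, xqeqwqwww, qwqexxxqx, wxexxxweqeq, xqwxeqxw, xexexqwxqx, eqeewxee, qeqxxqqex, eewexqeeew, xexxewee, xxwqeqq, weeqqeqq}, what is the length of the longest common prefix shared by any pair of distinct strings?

4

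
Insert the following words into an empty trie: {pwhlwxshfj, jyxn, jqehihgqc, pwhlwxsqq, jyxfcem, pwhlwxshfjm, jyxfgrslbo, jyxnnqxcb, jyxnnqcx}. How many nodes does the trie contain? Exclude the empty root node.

42

Count nodes per top-level branch (shared prefixes stored once):
  'j'-branch (jqehihgqc, jyxfcem, jyxfgrslbo, jyxn, jyxnnqcx, jyxnnqxcb): 29 nodes
  'p'-branch (pwhlwxshfj, pwhlwxshfjm, pwhlwxsqq): 13 nodes
Sum: 42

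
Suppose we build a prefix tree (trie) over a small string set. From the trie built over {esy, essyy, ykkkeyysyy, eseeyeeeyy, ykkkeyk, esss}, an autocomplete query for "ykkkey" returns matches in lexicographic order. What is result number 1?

ykkkeyk

Words with prefix "ykkkey", in lexicographic order: "ykkkeyk", "ykkkeyysyy"
The 1st is ykkkeyk.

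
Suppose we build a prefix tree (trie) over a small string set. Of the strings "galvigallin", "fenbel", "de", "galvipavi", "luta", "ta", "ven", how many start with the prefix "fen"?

1

Filter for entries beginning with "fen":
Words under "fen": fenbel
Count: 1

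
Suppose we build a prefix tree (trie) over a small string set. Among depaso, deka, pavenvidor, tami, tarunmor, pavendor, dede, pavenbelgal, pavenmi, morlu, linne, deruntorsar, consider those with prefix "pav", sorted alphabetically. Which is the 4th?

pavenvidor

Filter for "pav…" and sort: "pavenbelgal", "pavendor", "pavenmi", "pavenvidor"
Position 4: pavenvidor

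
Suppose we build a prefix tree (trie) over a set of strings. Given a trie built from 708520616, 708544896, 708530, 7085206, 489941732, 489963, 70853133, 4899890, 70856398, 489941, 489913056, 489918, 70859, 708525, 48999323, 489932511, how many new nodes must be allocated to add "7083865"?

4

The longest prefix of "7083865" already in the trie is "708" (length 3).
So 7 − 3 = 4 new nodes.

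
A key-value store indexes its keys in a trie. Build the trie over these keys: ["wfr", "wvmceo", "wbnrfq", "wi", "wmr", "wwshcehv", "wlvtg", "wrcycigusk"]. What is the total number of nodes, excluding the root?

Insert word by word; a character creates a node only if that edge doesn't already exist:
  "wfr" → 3 new (w, f, r)
  "wvmceo" → prefix "w" already present; 5 new (v, m, c, e, o)
  "wbnrfq" → prefix "w" already present; 5 new (b, n, r, f, q)
  "wi" → prefix "w" already present; 1 new (i)
  "wmr" → prefix "w" already present; 2 new (m, r)
  "wwshcehv" → prefix "w" already present; 7 new (w, s, h, c, e, h, v)
  "wlvtg" → prefix "w" already present; 4 new (l, v, t, g)
  "wrcycigusk" → prefix "w" already present; 9 new (r, c, y, c, i, g, u, s, k)
Total nodes = 3 + 5 + 5 + 1 + 2 + 7 + 4 + 9 = 36

36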